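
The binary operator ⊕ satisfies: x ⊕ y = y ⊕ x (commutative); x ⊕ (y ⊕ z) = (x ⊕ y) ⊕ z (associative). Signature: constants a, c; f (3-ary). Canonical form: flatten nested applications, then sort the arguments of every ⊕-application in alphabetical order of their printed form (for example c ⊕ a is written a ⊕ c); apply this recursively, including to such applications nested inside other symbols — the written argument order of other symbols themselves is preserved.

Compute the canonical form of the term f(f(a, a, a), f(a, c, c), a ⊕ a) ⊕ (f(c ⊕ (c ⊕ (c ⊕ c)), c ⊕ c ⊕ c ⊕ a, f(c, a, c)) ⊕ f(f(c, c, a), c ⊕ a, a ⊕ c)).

Answer: f(c ⊕ c ⊕ c ⊕ c, a ⊕ c ⊕ c ⊕ c, f(c, a, c)) ⊕ f(f(a, a, a), f(a, c, c), a ⊕ a) ⊕ f(f(c, c, a), a ⊕ c, a ⊕ c)

Derivation:
Un-nest:  f(f(a, a, a), f(a, c, c), a ⊕ a) ⊕ f(c ⊕ (c ⊕ (c ⊕ c)), c ⊕ c ⊕ c ⊕ a, f(c, a, c)) ⊕ f(f(c, c, a), c ⊕ a, a ⊕ c)
Simplify inside:  f(c ⊕ (c ⊕ (c ⊕ c)), c ⊕ c ⊕ c ⊕ a, f(c, a, c))  →  f(c ⊕ c ⊕ c ⊕ c, a ⊕ c ⊕ c ⊕ c, f(c, a, c))
Inside:  f(f(c, c, a), c ⊕ a, a ⊕ c)  →  f(f(c, c, a), a ⊕ c, a ⊕ c)
Sort:  f(c ⊕ c ⊕ c ⊕ c, a ⊕ c ⊕ c ⊕ c, f(c, a, c)) ⊕ f(f(a, a, a), f(a, c, c), a ⊕ a) ⊕ f(f(c, c, a), a ⊕ c, a ⊕ c)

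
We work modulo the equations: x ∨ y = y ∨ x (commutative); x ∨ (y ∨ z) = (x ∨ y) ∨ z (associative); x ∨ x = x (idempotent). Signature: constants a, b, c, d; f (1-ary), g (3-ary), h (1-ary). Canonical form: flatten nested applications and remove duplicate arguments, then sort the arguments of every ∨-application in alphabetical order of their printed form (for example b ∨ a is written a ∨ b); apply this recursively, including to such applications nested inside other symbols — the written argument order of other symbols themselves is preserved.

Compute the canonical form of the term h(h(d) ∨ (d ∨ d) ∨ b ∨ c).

Answer: h(b ∨ c ∨ d ∨ h(d))

Derivation:
Focus inside:  h(d) ∨ (d ∨ d) ∨ b ∨ c
Un-nest:  h(d) ∨ d ∨ d ∨ b ∨ c
Drop duplicates:  drop duplicate d
Sort arguments:  b ∨ c ∨ d ∨ h(d)
Reassemble:  h(b ∨ c ∨ d ∨ h(d))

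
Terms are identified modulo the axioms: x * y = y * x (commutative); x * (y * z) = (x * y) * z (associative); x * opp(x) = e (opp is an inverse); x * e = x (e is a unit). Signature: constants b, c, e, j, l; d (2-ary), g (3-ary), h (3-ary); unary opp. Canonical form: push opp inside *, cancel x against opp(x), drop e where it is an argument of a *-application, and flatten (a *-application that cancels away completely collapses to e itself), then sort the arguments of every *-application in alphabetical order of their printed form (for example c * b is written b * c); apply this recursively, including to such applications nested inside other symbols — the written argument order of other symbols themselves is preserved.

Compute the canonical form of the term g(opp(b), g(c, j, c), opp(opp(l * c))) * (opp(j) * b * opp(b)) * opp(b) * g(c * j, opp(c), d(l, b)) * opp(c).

Answer: g(c * j, opp(c), d(l, b)) * g(opp(b), g(c, j, c), c * l) * opp(b) * opp(c) * opp(j)

Derivation:
Push opp inside:  distribute opp over * and collapse double opp
Collect terms:  g(opp(b), g(c, j, c), c * l) * opp(j) * opp(b) * g(c * j, opp(c), d(l, b)) * opp(c)
Sort:  g(c * j, opp(c), d(l, b)) * g(opp(b), g(c, j, c), c * l) * opp(b) * opp(c) * opp(j)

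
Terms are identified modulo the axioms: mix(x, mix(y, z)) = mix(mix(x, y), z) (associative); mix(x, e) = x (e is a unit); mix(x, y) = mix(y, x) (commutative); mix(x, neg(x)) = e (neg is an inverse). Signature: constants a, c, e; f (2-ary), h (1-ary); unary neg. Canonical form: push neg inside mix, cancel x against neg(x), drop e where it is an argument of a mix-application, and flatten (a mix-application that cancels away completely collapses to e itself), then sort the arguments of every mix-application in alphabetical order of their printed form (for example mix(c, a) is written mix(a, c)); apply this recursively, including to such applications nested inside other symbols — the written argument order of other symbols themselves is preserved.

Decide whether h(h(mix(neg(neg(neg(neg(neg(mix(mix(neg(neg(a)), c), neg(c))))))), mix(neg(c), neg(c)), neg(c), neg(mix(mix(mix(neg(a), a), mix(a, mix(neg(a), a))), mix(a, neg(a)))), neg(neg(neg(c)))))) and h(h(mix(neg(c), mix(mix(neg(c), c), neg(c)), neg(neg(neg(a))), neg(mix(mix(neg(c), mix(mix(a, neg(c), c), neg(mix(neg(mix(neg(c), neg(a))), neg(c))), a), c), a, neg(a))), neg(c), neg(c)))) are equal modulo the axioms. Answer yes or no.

Left:  h(h(mix(neg(neg(neg(neg(neg(mix(mix(neg(neg(a)), c), neg(c))))))), mix(neg(c), neg(c)), neg(c), neg(mix(mix(mix(neg(a), a), mix(a, mix(neg(a), a))), mix(a, neg(a)))), neg(neg(neg(c))))))
  Descend into:  mix(neg(neg(neg(neg(neg(mix(mix(neg(neg(a)), c), neg(c))))))), mix(neg(c), neg(c)), neg(c), neg(mix(mix(mix(neg(a), a), mix(a, mix(neg(a), a))), mix(a, neg(a)))), neg(neg(neg(c))))
  Push neg inside:  distribute neg over mix and collapse double neg
  Combine occurrences:  mix(neg(a), neg(a), neg(c), neg(c), neg(c), neg(c))
  Rebuild:  h(h(mix(neg(a), neg(a), neg(c), neg(c), neg(c), neg(c))))
Right:  h(h(mix(neg(c), mix(mix(neg(c), c), neg(c)), neg(neg(neg(a))), neg(mix(mix(neg(c), mix(mix(a, neg(c), c), neg(mix(neg(mix(neg(c), neg(a))), neg(c))), a), c), a, neg(a))), neg(c), neg(c))))
  Focus inside:  mix(neg(c), mix(mix(neg(c), c), neg(c)), neg(neg(neg(a))), neg(mix(mix(neg(c), mix(mix(a, neg(c), c), neg(mix(neg(mix(neg(c), neg(a))), neg(c))), a), c), a, neg(a))), neg(c), neg(c))
  Push neg inside:  distribute neg over mix and collapse double neg
  Collect terms:  mix(neg(c), neg(c), neg(c), neg(c), neg(a), neg(a))
  Sort arguments:  mix(neg(a), neg(a), neg(c), neg(c), neg(c), neg(c))
  Put back:  h(h(mix(neg(a), neg(a), neg(c), neg(c), neg(c), neg(c))))

Answer: yes — both canonical forms are h(h(mix(neg(a), neg(a), neg(c), neg(c), neg(c), neg(c))))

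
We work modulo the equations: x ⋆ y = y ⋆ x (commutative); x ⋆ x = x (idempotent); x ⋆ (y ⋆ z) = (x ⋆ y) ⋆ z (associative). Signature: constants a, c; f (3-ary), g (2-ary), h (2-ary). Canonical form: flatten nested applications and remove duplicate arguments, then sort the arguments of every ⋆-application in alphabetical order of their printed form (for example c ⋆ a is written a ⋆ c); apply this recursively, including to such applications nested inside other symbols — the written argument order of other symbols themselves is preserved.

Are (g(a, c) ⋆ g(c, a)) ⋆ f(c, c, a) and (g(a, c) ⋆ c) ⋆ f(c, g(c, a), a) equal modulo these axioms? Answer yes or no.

Left:  (g(a, c) ⋆ g(c, a)) ⋆ f(c, c, a)
  Un-nest:  g(a, c) ⋆ g(c, a) ⋆ f(c, c, a)
  Order the arguments:  f(c, c, a) ⋆ g(a, c) ⋆ g(c, a)
Right:  (g(a, c) ⋆ c) ⋆ f(c, g(c, a), a)
  Un-nest:  g(a, c) ⋆ c ⋆ f(c, g(c, a), a)
  Sort:  c ⋆ f(c, g(c, a), a) ⋆ g(a, c)

Answer: no — f(c, c, a) ⋆ g(a, c) ⋆ g(c, a) vs c ⋆ f(c, g(c, a), a) ⋆ g(a, c)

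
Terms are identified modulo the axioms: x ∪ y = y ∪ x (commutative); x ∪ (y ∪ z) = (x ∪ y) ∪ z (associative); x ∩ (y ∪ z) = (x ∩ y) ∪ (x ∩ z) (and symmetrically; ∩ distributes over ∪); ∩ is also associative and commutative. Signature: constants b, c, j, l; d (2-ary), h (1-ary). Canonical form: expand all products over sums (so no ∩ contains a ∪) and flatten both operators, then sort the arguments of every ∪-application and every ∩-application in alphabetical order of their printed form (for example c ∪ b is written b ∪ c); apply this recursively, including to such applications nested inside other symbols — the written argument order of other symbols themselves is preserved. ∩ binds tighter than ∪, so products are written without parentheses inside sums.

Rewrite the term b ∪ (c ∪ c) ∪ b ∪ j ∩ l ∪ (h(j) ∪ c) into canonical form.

Answer: b ∪ b ∪ c ∪ c ∪ c ∪ h(j) ∪ j ∩ l

Derivation:
Flatten:  b ∪ c ∪ c ∪ b ∪ j ∩ l ∪ h(j) ∪ c
Sort arguments:  b ∪ b ∪ c ∪ c ∪ c ∪ h(j) ∪ j ∩ l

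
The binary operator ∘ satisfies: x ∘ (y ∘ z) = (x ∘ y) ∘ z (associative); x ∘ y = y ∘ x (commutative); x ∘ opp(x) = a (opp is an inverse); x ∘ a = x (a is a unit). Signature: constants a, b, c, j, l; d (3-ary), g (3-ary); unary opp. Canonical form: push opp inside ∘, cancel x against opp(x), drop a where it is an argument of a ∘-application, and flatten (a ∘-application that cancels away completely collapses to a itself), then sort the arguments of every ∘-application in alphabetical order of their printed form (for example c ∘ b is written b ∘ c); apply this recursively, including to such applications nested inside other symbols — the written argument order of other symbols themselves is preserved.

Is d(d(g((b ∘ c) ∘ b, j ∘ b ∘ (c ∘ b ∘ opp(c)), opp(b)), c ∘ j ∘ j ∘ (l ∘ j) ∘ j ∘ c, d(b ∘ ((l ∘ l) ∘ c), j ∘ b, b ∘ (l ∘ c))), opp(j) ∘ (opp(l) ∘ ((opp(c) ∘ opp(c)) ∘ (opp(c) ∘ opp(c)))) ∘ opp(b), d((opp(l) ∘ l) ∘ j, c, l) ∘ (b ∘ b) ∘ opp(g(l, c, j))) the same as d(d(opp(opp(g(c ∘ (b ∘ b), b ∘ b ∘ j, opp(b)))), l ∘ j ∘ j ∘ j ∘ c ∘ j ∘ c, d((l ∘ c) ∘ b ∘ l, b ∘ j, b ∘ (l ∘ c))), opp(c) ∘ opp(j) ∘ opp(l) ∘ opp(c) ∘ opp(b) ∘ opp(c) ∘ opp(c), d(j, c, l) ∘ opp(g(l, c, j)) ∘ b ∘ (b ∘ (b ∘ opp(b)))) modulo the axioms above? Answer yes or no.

Left:  d(d(g((b ∘ c) ∘ b, j ∘ b ∘ (c ∘ b ∘ opp(c)), opp(b)), c ∘ j ∘ j ∘ (l ∘ j) ∘ j ∘ c, d(b ∘ ((l ∘ l) ∘ c), j ∘ b, b ∘ (l ∘ c))), opp(j) ∘ (opp(l) ∘ ((opp(c) ∘ opp(c)) ∘ (opp(c) ∘ opp(c)))) ∘ opp(b), d((opp(l) ∘ l) ∘ j, c, l) ∘ (b ∘ b) ∘ opp(g(l, c, j)))
  Descend into:  opp(j) ∘ (opp(l) ∘ ((opp(c) ∘ opp(c)) ∘ (opp(c) ∘ opp(c)))) ∘ opp(b)
  Combine occurrences:  opp(j) ∘ opp(l) ∘ opp(c) ∘ opp(c) ∘ opp(c) ∘ opp(c) ∘ opp(b)
  Sort:  opp(b) ∘ opp(c) ∘ opp(c) ∘ opp(c) ∘ opp(c) ∘ opp(j) ∘ opp(l)
  Reassemble:  d(d(g(b ∘ b ∘ c, b ∘ b ∘ j, opp(b)), c ∘ c ∘ j ∘ j ∘ j ∘ j ∘ l, d(b ∘ c ∘ l ∘ l, b ∘ j, b ∘ c ∘ l)), opp(b) ∘ opp(c) ∘ opp(c) ∘ opp(c) ∘ opp(c) ∘ opp(j) ∘ opp(l), b ∘ b ∘ d(j, c, l) ∘ opp(g(l, c, j)))
Right:  d(d(opp(opp(g(c ∘ (b ∘ b), b ∘ b ∘ j, opp(b)))), l ∘ j ∘ j ∘ j ∘ c ∘ j ∘ c, d((l ∘ c) ∘ b ∘ l, b ∘ j, b ∘ (l ∘ c))), opp(c) ∘ opp(j) ∘ opp(l) ∘ opp(c) ∘ opp(b) ∘ opp(c) ∘ opp(c), d(j, c, l) ∘ opp(g(l, c, j)) ∘ b ∘ (b ∘ (b ∘ opp(b))))
  Descend into:  d(j, c, l) ∘ opp(g(l, c, j)) ∘ b ∘ (b ∘ (b ∘ opp(b)))
  Combine occurrences:  d(j, c, l) ∘ opp(g(l, c, j)) ∘ b ∘ b
  Sort arguments:  b ∘ b ∘ d(j, c, l) ∘ opp(g(l, c, j))
  Reassemble:  d(d(g(b ∘ b ∘ c, b ∘ b ∘ j, opp(b)), c ∘ c ∘ j ∘ j ∘ j ∘ j ∘ l, d(b ∘ c ∘ l ∘ l, b ∘ j, b ∘ c ∘ l)), opp(b) ∘ opp(c) ∘ opp(c) ∘ opp(c) ∘ opp(c) ∘ opp(j) ∘ opp(l), b ∘ b ∘ d(j, c, l) ∘ opp(g(l, c, j)))

Answer: yes — both canonical forms are d(d(g(b ∘ b ∘ c, b ∘ b ∘ j, opp(b)), c ∘ c ∘ j ∘ j ∘ j ∘ j ∘ l, d(b ∘ c ∘ l ∘ l, b ∘ j, b ∘ c ∘ l)), opp(b) ∘ opp(c) ∘ opp(c) ∘ opp(c) ∘ opp(c) ∘ opp(j) ∘ opp(l), b ∘ b ∘ d(j, c, l) ∘ opp(g(l, c, j)))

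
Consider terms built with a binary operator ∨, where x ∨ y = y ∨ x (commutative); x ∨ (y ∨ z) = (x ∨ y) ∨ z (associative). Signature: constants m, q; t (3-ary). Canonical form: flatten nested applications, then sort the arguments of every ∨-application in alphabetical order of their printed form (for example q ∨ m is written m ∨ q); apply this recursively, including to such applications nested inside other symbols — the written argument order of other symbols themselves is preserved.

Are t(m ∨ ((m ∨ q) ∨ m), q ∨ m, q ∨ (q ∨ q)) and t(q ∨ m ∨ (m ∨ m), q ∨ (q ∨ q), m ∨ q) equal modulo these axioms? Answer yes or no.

Left:  t(m ∨ ((m ∨ q) ∨ m), q ∨ m, q ∨ (q ∨ q))
  Focus inside:  m ∨ ((m ∨ q) ∨ m)
  Merge nested applications:  m ∨ m ∨ q ∨ m
  Sort:  m ∨ m ∨ m ∨ q
  Put back:  t(m ∨ m ∨ m ∨ q, m ∨ q, q ∨ q ∨ q)
Right:  t(q ∨ m ∨ (m ∨ m), q ∨ (q ∨ q), m ∨ q)
  Descend into:  q ∨ m ∨ (m ∨ m)
  Flatten:  q ∨ m ∨ m ∨ m
  Order the arguments:  m ∨ m ∨ m ∨ q
  Put back:  t(m ∨ m ∨ m ∨ q, q ∨ q ∨ q, m ∨ q)

Answer: no — t(m ∨ m ∨ m ∨ q, m ∨ q, q ∨ q ∨ q) vs t(m ∨ m ∨ m ∨ q, q ∨ q ∨ q, m ∨ q)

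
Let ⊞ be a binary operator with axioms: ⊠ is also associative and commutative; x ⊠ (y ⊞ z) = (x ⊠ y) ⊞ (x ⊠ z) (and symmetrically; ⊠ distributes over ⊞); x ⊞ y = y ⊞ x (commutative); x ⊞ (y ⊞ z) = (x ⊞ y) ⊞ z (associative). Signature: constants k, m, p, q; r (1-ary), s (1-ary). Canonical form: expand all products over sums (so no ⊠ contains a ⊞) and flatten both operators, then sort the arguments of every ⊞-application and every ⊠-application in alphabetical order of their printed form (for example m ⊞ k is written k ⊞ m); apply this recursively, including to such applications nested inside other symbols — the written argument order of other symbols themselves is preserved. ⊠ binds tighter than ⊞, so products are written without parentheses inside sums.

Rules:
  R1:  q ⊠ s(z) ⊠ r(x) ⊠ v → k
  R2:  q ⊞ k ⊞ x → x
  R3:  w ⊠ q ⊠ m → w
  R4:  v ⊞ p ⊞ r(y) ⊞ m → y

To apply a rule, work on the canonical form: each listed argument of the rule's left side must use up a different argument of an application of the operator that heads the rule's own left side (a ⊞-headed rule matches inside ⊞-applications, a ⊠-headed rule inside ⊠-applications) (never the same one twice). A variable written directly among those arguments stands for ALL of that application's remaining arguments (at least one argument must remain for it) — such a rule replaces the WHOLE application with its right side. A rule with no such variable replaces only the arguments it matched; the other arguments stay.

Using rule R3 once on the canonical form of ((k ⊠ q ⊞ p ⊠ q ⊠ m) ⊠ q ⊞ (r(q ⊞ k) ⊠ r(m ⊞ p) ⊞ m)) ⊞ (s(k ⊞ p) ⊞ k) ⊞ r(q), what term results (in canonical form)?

Canonical form:  k ⊞ k ⊠ q ⊠ q ⊞ m ⊞ m ⊠ p ⊠ q ⊠ q ⊞ r(k ⊞ q) ⊠ r(m ⊞ p) ⊞ r(q) ⊞ s(k ⊞ p)
Match R3:  consume m, q;  w := p ⊠ q
Every leftover argument binds to the variable; the entire application is replaced.
Giving:  k ⊞ k ⊠ q ⊠ q ⊞ m ⊞ p ⊠ q ⊞ r(k ⊞ q) ⊠ r(m ⊞ p) ⊞ r(q) ⊞ s(k ⊞ p)

Answer: k ⊞ k ⊠ q ⊠ q ⊞ m ⊞ p ⊠ q ⊞ r(k ⊞ q) ⊠ r(m ⊞ p) ⊞ r(q) ⊞ s(k ⊞ p)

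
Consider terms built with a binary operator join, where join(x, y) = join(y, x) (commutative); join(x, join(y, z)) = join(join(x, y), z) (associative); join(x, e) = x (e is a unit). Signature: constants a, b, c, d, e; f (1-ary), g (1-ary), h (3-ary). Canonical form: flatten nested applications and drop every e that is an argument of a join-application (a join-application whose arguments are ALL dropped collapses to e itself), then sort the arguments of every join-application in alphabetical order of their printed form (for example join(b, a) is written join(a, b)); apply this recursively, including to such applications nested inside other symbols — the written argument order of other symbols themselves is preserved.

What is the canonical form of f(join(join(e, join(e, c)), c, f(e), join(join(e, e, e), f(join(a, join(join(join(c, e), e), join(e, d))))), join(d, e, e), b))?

Focus inside:  join(join(e, join(e, c)), c, f(e), join(join(e, e, e), f(join(a, join(join(join(c, e), e), join(e, d))))), join(d, e, e), b)
Flatten:  join(e, e, c, c, f(e), e, e, e, f(join(a, join(join(join(c, e), e), join(e, d)))), d, e, e, b)
Canonicalize subterm:  f(join(a, join(join(join(c, e), e), join(e, d))))  →  f(join(a, c, d))
Unit:  drop e (×7)
Order the arguments:  join(b, c, c, d, f(e), f(join(a, c, d)))
Reassemble:  f(join(b, c, c, d, f(e), f(join(a, c, d))))

Answer: f(join(b, c, c, d, f(e), f(join(a, c, d))))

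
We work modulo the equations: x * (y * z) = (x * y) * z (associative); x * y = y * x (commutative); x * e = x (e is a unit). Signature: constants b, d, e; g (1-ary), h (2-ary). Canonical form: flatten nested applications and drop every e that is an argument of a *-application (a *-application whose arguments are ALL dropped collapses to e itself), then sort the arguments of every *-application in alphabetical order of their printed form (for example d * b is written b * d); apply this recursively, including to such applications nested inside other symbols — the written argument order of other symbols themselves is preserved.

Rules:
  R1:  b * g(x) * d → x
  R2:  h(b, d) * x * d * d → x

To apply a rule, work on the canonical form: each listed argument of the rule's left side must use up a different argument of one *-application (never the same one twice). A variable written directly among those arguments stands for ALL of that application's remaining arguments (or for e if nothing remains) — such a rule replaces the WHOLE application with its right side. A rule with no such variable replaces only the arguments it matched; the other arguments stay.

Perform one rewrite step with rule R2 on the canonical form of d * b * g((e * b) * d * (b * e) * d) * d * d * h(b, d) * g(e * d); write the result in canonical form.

Canonical form:  b * d * d * d * g(b * b * d * d) * g(d) * h(b, d)
Match R2:  consume d, d, h(b, d);  x := b * d * g(b * b * d * d) * g(d)
Every leftover argument binds to the variable; the entire application is replaced.
Result:  b * d * g(b * b * d * d) * g(d)

Answer: b * d * g(b * b * d * d) * g(d)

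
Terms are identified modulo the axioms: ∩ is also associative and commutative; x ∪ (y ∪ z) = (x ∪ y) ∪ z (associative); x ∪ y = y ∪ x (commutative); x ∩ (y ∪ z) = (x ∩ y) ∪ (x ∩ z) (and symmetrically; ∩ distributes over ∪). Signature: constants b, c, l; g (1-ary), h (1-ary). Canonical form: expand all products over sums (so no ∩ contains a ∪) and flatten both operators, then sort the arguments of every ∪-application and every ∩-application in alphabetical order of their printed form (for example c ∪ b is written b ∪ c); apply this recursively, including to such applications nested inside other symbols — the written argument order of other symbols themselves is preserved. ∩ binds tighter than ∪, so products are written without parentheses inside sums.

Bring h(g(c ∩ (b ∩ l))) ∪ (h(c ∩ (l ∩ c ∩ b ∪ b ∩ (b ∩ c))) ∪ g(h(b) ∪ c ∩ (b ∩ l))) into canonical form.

Expand:  h(g(b ∩ c ∩ l)) ∪ h(b ∩ b ∩ c ∩ c ∪ b ∩ c ∩ c ∩ l) ∪ g(b ∩ c ∩ l ∪ h(b))
Sort:  g(b ∩ c ∩ l ∪ h(b)) ∪ h(b ∩ b ∩ c ∩ c ∪ b ∩ c ∩ c ∩ l) ∪ h(g(b ∩ c ∩ l))

Answer: g(b ∩ c ∩ l ∪ h(b)) ∪ h(b ∩ b ∩ c ∩ c ∪ b ∩ c ∩ c ∩ l) ∪ h(g(b ∩ c ∩ l))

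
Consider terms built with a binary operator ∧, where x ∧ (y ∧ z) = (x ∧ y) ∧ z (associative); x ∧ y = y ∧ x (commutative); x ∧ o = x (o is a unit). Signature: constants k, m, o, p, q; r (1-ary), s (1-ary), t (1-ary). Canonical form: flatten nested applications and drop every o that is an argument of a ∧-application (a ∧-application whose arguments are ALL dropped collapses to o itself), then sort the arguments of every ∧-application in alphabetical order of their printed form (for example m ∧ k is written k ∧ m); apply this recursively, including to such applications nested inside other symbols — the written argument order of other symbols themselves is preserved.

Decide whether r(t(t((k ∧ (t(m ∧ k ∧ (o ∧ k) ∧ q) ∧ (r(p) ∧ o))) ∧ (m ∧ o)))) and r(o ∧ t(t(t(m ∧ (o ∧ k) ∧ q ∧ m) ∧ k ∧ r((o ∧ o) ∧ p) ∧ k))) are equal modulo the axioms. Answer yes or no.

Answer: no — r(t(t(k ∧ m ∧ r(p) ∧ t(k ∧ k ∧ m ∧ q)))) vs r(t(t(k ∧ k ∧ r(p) ∧ t(k ∧ m ∧ m ∧ q))))

Derivation:
Left:  r(t(t((k ∧ (t(m ∧ k ∧ (o ∧ k) ∧ q) ∧ (r(p) ∧ o))) ∧ (m ∧ o))))
  Descend into:  (k ∧ (t(m ∧ k ∧ (o ∧ k) ∧ q) ∧ (r(p) ∧ o))) ∧ (m ∧ o)
  Flatten:  k ∧ t(m ∧ k ∧ (o ∧ k) ∧ q) ∧ r(p) ∧ o ∧ m ∧ o
  Inside:  t(m ∧ k ∧ (o ∧ k) ∧ q)  →  t(k ∧ k ∧ m ∧ q)
  Units out:  drop o (×2)
  Order the arguments:  k ∧ m ∧ r(p) ∧ t(k ∧ k ∧ m ∧ q)
  Reassemble:  r(t(t(k ∧ m ∧ r(p) ∧ t(k ∧ k ∧ m ∧ q))))
Right:  r(o ∧ t(t(t(m ∧ (o ∧ k) ∧ q ∧ m) ∧ k ∧ r((o ∧ o) ∧ p) ∧ k)))
  Work inside:  o ∧ t(t(t(m ∧ (o ∧ k) ∧ q ∧ m) ∧ k ∧ r((o ∧ o) ∧ p) ∧ k))
  Canonicalize subterm:  t(t(t(m ∧ (o ∧ k) ∧ q ∧ m) ∧ k ∧ r((o ∧ o) ∧ p) ∧ k))  →  t(t(k ∧ k ∧ r(p) ∧ t(k ∧ m ∧ m ∧ q)))
  Drop the unit:  drop o
  Sort arguments:  t(t(k ∧ k ∧ r(p) ∧ t(k ∧ m ∧ m ∧ q)))
  Reassemble:  r(t(t(k ∧ k ∧ r(p) ∧ t(k ∧ m ∧ m ∧ q))))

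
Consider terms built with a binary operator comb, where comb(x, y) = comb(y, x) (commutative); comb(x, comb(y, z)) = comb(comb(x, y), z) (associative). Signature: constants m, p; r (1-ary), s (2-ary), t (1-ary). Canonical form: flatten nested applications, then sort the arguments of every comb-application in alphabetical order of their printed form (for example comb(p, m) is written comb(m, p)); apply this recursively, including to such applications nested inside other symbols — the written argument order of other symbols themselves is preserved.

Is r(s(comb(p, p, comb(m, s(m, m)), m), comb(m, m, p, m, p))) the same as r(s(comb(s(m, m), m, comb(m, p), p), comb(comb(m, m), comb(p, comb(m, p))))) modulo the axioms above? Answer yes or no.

Answer: yes — both canonical forms are r(s(comb(m, m, p, p, s(m, m)), comb(m, m, m, p, p)))

Derivation:
Left:  r(s(comb(p, p, comb(m, s(m, m)), m), comb(m, m, p, m, p)))
  Work inside:  comb(p, p, comb(m, s(m, m)), m)
  Flatten:  comb(p, p, m, s(m, m), m)
  Order the arguments:  comb(m, m, p, p, s(m, m))
  Reassemble:  r(s(comb(m, m, p, p, s(m, m)), comb(m, m, m, p, p)))
Right:  r(s(comb(s(m, m), m, comb(m, p), p), comb(comb(m, m), comb(p, comb(m, p)))))
  Descend into:  comb(comb(m, m), comb(p, comb(m, p)))
  Merge nested applications:  comb(m, m, p, m, p)
  Sort arguments:  comb(m, m, m, p, p)
  Rebuild:  r(s(comb(m, m, p, p, s(m, m)), comb(m, m, m, p, p)))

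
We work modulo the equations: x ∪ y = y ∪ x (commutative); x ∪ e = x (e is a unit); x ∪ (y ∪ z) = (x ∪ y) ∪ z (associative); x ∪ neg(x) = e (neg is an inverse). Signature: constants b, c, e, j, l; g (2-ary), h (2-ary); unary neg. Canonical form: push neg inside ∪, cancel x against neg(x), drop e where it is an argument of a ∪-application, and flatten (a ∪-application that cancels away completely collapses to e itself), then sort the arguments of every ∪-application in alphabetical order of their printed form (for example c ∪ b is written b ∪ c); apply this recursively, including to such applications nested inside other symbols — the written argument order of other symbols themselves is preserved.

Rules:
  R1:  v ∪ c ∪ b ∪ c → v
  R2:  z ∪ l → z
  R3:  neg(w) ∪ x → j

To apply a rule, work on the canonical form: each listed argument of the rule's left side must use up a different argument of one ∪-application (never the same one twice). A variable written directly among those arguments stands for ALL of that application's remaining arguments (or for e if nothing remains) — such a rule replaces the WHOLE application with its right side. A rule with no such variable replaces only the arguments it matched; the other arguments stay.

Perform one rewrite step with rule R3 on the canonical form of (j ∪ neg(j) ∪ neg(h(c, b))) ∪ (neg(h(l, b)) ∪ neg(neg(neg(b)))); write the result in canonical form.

Canonical form:  neg(b) ∪ neg(h(c, b)) ∪ neg(h(l, b))
R3 matches:  uses neg(b);  w := b, x := neg(h(c, b)) ∪ neg(h(l, b))
The extension variable absorbs all remaining arguments, so the whole application is rewritten.
Giving:  j

Answer: j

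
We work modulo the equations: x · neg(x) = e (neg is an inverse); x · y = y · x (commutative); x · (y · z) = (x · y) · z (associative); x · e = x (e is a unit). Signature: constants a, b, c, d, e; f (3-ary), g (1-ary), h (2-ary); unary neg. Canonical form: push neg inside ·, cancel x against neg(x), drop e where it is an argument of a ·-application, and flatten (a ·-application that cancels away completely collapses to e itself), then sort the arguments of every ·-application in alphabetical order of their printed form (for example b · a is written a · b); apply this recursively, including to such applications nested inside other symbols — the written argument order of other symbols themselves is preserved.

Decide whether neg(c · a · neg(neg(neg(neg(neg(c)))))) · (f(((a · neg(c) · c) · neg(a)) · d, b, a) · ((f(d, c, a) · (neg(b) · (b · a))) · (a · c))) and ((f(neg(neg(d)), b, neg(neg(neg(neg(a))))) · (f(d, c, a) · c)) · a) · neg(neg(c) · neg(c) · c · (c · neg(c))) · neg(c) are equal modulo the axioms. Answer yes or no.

Left:  neg(c · a · neg(neg(neg(neg(neg(c)))))) · (f(((a · neg(c) · c) · neg(a)) · d, b, a) · ((f(d, c, a) · (neg(b) · (b · a))) · (a · c)))
  Push neg inside:  distribute neg over · and collapse double neg
  Cancel inverse pairs:  b cancels
  Collect:  c · a · f(d, b, a) · f(d, c, a)
  Order the arguments:  a · c · f(d, b, a) · f(d, c, a)
Right:  ((f(neg(neg(d)), b, neg(neg(neg(neg(a))))) · (f(d, c, a) · c)) · a) · neg(neg(c) · neg(c) · c · (c · neg(c))) · neg(c)
  Push neg inside:  distribute neg over · and collapse double neg
  Combine occurrences:  f(d, b, a) · f(d, c, a) · c · a
  Order the arguments:  a · c · f(d, b, a) · f(d, c, a)

Answer: yes — both canonical forms are a · c · f(d, b, a) · f(d, c, a)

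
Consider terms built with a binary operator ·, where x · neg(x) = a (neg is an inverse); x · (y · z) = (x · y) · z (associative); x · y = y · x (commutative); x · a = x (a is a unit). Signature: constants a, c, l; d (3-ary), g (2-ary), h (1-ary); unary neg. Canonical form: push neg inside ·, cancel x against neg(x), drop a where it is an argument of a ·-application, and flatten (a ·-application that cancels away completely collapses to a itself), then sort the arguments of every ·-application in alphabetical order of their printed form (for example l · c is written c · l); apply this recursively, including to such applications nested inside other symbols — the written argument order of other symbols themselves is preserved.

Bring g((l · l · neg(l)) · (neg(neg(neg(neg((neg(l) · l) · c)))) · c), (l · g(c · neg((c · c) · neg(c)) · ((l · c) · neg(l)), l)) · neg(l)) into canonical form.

Work inside:  (l · g(c · neg((c · c) · neg(c)) · ((l · c) · neg(l)), l)) · neg(l)
Push neg inside:  distribute neg over · and collapse double neg
Cancel:  l cancels
Collect:  g(c, l)
Put back:  g(c · c · l, g(c, l))

Answer: g(c · c · l, g(c, l))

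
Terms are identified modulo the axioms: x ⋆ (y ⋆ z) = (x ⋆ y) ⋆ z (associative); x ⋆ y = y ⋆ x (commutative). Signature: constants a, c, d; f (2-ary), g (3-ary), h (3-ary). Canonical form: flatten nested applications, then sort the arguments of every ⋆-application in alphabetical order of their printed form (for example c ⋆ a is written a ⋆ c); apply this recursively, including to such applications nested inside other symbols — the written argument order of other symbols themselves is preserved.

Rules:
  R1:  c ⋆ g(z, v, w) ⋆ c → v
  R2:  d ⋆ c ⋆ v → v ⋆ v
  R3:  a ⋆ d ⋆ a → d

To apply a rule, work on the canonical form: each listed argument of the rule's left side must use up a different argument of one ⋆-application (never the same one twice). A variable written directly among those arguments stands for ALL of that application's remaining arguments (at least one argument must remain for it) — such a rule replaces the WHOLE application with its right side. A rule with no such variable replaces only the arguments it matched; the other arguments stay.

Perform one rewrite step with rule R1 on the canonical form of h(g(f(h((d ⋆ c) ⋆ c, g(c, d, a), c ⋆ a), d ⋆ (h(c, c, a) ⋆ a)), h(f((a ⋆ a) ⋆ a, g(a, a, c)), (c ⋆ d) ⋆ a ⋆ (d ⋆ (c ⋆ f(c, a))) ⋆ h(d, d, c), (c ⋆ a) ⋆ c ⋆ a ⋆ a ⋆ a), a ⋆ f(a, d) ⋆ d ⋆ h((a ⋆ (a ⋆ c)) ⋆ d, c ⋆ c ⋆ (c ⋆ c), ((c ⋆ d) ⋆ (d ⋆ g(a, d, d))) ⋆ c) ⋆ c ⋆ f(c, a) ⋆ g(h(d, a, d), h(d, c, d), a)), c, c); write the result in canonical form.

Canonical form:  h(g(f(h(c ⋆ c ⋆ d, g(c, d, a), a ⋆ c), a ⋆ d ⋆ h(c, c, a)), h(f(a ⋆ a ⋆ a, g(a, a, c)), a ⋆ c ⋆ c ⋆ d ⋆ d ⋆ f(c, a) ⋆ h(d, d, c), a ⋆ a ⋆ a ⋆ a ⋆ c ⋆ c), a ⋆ c ⋆ d ⋆ f(a, d) ⋆ f(c, a) ⋆ g(h(d, a, d), h(d, c, d), a) ⋆ h(a ⋆ a ⋆ c ⋆ d, c ⋆ c ⋆ c ⋆ c, c ⋆ c ⋆ d ⋆ d ⋆ g(a, d, d))), c, c)
Match R1:  consume c, c, g(a, d, d);  v := d, w := d, z := a
New term:  h(g(f(h(c ⋆ c ⋆ d, g(c, d, a), a ⋆ c), a ⋆ d ⋆ h(c, c, a)), h(f(a ⋆ a ⋆ a, g(a, a, c)), a ⋆ c ⋆ c ⋆ d ⋆ d ⋆ f(c, a) ⋆ h(d, d, c), a ⋆ a ⋆ a ⋆ a ⋆ c ⋆ c), a ⋆ c ⋆ d ⋆ f(a, d) ⋆ f(c, a) ⋆ g(h(d, a, d), h(d, c, d), a) ⋆ h(a ⋆ a ⋆ c ⋆ d, c ⋆ c ⋆ c ⋆ c, d ⋆ d ⋆ d)), c, c)

Answer: h(g(f(h(c ⋆ c ⋆ d, g(c, d, a), a ⋆ c), a ⋆ d ⋆ h(c, c, a)), h(f(a ⋆ a ⋆ a, g(a, a, c)), a ⋆ c ⋆ c ⋆ d ⋆ d ⋆ f(c, a) ⋆ h(d, d, c), a ⋆ a ⋆ a ⋆ a ⋆ c ⋆ c), a ⋆ c ⋆ d ⋆ f(a, d) ⋆ f(c, a) ⋆ g(h(d, a, d), h(d, c, d), a) ⋆ h(a ⋆ a ⋆ c ⋆ d, c ⋆ c ⋆ c ⋆ c, d ⋆ d ⋆ d)), c, c)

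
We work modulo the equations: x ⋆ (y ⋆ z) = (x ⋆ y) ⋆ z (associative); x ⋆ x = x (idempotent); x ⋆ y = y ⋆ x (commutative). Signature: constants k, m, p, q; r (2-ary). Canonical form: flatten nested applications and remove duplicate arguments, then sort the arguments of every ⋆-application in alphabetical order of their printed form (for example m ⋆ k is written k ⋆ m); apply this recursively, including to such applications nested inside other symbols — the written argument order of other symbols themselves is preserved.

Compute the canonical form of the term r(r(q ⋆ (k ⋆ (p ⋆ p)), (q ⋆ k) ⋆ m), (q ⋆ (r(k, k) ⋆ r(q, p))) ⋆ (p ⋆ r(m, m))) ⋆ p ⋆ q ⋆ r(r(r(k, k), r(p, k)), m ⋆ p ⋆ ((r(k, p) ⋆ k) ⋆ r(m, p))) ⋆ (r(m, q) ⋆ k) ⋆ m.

Answer: k ⋆ m ⋆ p ⋆ q ⋆ r(m, q) ⋆ r(r(k ⋆ p ⋆ q, k ⋆ m ⋆ q), p ⋆ q ⋆ r(k, k) ⋆ r(m, m) ⋆ r(q, p)) ⋆ r(r(r(k, k), r(p, k)), k ⋆ m ⋆ p ⋆ r(k, p) ⋆ r(m, p))

Derivation:
Un-nest:  r(r(q ⋆ (k ⋆ (p ⋆ p)), (q ⋆ k) ⋆ m), (q ⋆ (r(k, k) ⋆ r(q, p))) ⋆ (p ⋆ r(m, m))) ⋆ p ⋆ q ⋆ r(r(r(k, k), r(p, k)), m ⋆ p ⋆ ((r(k, p) ⋆ k) ⋆ r(m, p))) ⋆ r(m, q) ⋆ k ⋆ m
Canonicalize subterm:  r(r(q ⋆ (k ⋆ (p ⋆ p)), (q ⋆ k) ⋆ m), (q ⋆ (r(k, k) ⋆ r(q, p))) ⋆ (p ⋆ r(m, m)))  →  r(r(k ⋆ p ⋆ q, k ⋆ m ⋆ q), p ⋆ q ⋆ r(k, k) ⋆ r(m, m) ⋆ r(q, p))
Canonicalize subterm:  r(r(r(k, k), r(p, k)), m ⋆ p ⋆ ((r(k, p) ⋆ k) ⋆ r(m, p)))  →  r(r(r(k, k), r(p, k)), k ⋆ m ⋆ p ⋆ r(k, p) ⋆ r(m, p))
Order the arguments:  k ⋆ m ⋆ p ⋆ q ⋆ r(m, q) ⋆ r(r(k ⋆ p ⋆ q, k ⋆ m ⋆ q), p ⋆ q ⋆ r(k, k) ⋆ r(m, m) ⋆ r(q, p)) ⋆ r(r(r(k, k), r(p, k)), k ⋆ m ⋆ p ⋆ r(k, p) ⋆ r(m, p))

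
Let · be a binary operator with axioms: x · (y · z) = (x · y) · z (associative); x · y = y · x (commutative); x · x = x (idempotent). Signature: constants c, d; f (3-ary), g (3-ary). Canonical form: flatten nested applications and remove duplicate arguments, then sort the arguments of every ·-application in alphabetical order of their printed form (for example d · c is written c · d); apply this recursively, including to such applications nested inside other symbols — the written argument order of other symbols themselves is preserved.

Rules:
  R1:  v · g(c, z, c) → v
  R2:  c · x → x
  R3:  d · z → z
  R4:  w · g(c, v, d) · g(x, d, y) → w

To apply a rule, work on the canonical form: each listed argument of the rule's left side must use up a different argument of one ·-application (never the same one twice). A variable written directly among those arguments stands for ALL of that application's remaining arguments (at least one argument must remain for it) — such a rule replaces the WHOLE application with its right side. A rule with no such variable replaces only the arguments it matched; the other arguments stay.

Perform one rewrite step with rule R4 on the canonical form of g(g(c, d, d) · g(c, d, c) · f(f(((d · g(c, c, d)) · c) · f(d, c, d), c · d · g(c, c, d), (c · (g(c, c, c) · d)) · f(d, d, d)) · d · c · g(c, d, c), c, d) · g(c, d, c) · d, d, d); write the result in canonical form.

Answer: g(d · f(c · d · f(c · d · f(d, c, d) · g(c, c, d), c · d · g(c, c, d), c · d · f(d, d, d) · g(c, c, c)) · g(c, d, c), c, d), d, d)

Derivation:
Canonical form:  g(d · f(c · d · f(c · d · f(d, c, d) · g(c, c, d), c · d · g(c, c, d), c · d · f(d, d, d) · g(c, c, c)) · g(c, d, c), c, d) · g(c, d, c) · g(c, d, d), d, d)
Match R4:  consume g(c, d, c), g(c, d, d);  v := d, w := d · f(c · d · f(c · d · f(d, c, d) · g(c, c, d), c · d · g(c, c, d), c · d · f(d, d, d) · g(c, c, c)) · g(c, d, c), c, d), x := c, y := c
The variable takes the whole remainder — replace the entire application.
Result:  g(d · f(c · d · f(c · d · f(d, c, d) · g(c, c, d), c · d · g(c, c, d), c · d · f(d, d, d) · g(c, c, c)) · g(c, d, c), c, d), d, d)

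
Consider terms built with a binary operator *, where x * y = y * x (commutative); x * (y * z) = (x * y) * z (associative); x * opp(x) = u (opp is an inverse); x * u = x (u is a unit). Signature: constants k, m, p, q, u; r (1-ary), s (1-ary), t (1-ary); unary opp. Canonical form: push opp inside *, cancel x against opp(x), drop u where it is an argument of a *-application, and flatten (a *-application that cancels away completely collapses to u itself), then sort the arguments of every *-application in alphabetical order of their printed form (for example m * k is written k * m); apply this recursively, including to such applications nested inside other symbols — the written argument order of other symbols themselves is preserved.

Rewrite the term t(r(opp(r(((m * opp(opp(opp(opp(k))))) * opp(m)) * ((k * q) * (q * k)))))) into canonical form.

Work inside:  ((m * opp(opp(opp(opp(k))))) * opp(m)) * ((k * q) * (q * k))
Push opp inside:  distribute opp over * and collapse double opp
Inverses cancel:  m cancels
Collect terms:  k * k * k * q * q
Put back:  t(r(opp(r(k * k * k * q * q))))

Answer: t(r(opp(r(k * k * k * q * q))))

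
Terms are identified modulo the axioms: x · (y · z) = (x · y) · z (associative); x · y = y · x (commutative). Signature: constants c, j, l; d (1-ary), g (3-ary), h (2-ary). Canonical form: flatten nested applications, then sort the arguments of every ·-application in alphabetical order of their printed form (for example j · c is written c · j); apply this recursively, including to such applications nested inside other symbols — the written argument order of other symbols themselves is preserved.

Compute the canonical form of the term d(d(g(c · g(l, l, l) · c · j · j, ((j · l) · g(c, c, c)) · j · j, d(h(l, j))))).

Answer: d(d(g(c · c · g(l, l, l) · j · j, g(c, c, c) · j · j · j · l, d(h(l, j)))))

Derivation:
Focus inside:  ((j · l) · g(c, c, c)) · j · j
Flatten:  j · l · g(c, c, c) · j · j
Order the arguments:  g(c, c, c) · j · j · j · l
Rebuild:  d(d(g(c · c · g(l, l, l) · j · j, g(c, c, c) · j · j · j · l, d(h(l, j)))))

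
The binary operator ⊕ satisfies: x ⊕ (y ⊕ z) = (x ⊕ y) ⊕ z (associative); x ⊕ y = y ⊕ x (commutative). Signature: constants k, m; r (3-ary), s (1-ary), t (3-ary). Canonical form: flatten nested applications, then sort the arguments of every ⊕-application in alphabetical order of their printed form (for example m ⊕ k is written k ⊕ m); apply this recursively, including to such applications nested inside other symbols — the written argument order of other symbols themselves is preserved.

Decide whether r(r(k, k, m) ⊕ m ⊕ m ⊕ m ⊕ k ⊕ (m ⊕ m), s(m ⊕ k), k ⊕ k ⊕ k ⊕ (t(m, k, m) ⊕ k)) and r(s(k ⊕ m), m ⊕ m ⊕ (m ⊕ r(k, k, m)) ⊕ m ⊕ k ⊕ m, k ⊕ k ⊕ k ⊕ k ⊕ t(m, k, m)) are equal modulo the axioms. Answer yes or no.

Left:  r(r(k, k, m) ⊕ m ⊕ m ⊕ m ⊕ k ⊕ (m ⊕ m), s(m ⊕ k), k ⊕ k ⊕ k ⊕ (t(m, k, m) ⊕ k))
  Focus inside:  r(k, k, m) ⊕ m ⊕ m ⊕ m ⊕ k ⊕ (m ⊕ m)
  Merge nested applications:  r(k, k, m) ⊕ m ⊕ m ⊕ m ⊕ k ⊕ m ⊕ m
  Order the arguments:  k ⊕ m ⊕ m ⊕ m ⊕ m ⊕ m ⊕ r(k, k, m)
  Rebuild:  r(k ⊕ m ⊕ m ⊕ m ⊕ m ⊕ m ⊕ r(k, k, m), s(k ⊕ m), k ⊕ k ⊕ k ⊕ k ⊕ t(m, k, m))
Right:  r(s(k ⊕ m), m ⊕ m ⊕ (m ⊕ r(k, k, m)) ⊕ m ⊕ k ⊕ m, k ⊕ k ⊕ k ⊕ k ⊕ t(m, k, m))
  Descend into:  m ⊕ m ⊕ (m ⊕ r(k, k, m)) ⊕ m ⊕ k ⊕ m
  Merge nested applications:  m ⊕ m ⊕ m ⊕ r(k, k, m) ⊕ m ⊕ k ⊕ m
  Order the arguments:  k ⊕ m ⊕ m ⊕ m ⊕ m ⊕ m ⊕ r(k, k, m)
  Reassemble:  r(s(k ⊕ m), k ⊕ m ⊕ m ⊕ m ⊕ m ⊕ m ⊕ r(k, k, m), k ⊕ k ⊕ k ⊕ k ⊕ t(m, k, m))

Answer: no — r(k ⊕ m ⊕ m ⊕ m ⊕ m ⊕ m ⊕ r(k, k, m), s(k ⊕ m), k ⊕ k ⊕ k ⊕ k ⊕ t(m, k, m)) vs r(s(k ⊕ m), k ⊕ m ⊕ m ⊕ m ⊕ m ⊕ m ⊕ r(k, k, m), k ⊕ k ⊕ k ⊕ k ⊕ t(m, k, m))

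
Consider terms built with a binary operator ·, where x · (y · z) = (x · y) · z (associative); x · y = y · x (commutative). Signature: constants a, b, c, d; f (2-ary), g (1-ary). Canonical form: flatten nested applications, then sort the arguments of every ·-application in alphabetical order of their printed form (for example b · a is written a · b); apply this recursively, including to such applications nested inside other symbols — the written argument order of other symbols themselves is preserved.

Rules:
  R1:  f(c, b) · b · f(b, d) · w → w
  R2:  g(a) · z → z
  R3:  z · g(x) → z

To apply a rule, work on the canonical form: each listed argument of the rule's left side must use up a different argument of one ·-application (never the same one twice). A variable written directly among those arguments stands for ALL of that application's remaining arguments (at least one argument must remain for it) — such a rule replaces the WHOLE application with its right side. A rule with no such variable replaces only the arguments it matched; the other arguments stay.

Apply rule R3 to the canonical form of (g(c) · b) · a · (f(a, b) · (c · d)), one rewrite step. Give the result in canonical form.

Answer: a · b · c · d · f(a, b)

Derivation:
Canonical form:  a · b · c · d · f(a, b) · g(c)
Match R3:  consume g(c);  x := c, z := a · b · c · d · f(a, b)
Every leftover argument binds to the variable; the entire application is replaced.
New term:  a · b · c · d · f(a, b)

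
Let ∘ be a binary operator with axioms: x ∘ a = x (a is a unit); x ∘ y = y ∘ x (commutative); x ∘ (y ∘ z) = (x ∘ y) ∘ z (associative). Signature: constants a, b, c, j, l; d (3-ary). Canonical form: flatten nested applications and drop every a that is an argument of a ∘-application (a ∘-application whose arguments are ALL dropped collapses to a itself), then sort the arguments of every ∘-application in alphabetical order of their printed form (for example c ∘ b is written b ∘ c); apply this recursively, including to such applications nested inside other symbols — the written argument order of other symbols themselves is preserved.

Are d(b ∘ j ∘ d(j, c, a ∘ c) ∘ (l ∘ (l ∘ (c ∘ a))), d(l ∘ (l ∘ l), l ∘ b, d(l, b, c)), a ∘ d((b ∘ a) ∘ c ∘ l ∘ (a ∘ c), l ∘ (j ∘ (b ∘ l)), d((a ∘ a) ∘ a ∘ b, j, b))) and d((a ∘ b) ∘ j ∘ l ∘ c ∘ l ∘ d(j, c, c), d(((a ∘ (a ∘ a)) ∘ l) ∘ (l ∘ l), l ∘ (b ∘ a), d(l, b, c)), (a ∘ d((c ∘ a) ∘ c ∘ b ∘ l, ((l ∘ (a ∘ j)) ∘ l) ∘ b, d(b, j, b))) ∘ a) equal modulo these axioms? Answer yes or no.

Answer: yes — both canonical forms are d(b ∘ c ∘ d(j, c, c) ∘ j ∘ l ∘ l, d(l ∘ l ∘ l, b ∘ l, d(l, b, c)), d(b ∘ c ∘ c ∘ l, b ∘ j ∘ l ∘ l, d(b, j, b)))

Derivation:
Left:  d(b ∘ j ∘ d(j, c, a ∘ c) ∘ (l ∘ (l ∘ (c ∘ a))), d(l ∘ (l ∘ l), l ∘ b, d(l, b, c)), a ∘ d((b ∘ a) ∘ c ∘ l ∘ (a ∘ c), l ∘ (j ∘ (b ∘ l)), d((a ∘ a) ∘ a ∘ b, j, b)))
  Work inside:  a ∘ d((b ∘ a) ∘ c ∘ l ∘ (a ∘ c), l ∘ (j ∘ (b ∘ l)), d((a ∘ a) ∘ a ∘ b, j, b))
  Canonicalize subterm:  d((b ∘ a) ∘ c ∘ l ∘ (a ∘ c), l ∘ (j ∘ (b ∘ l)), d((a ∘ a) ∘ a ∘ b, j, b))  →  d(b ∘ c ∘ c ∘ l, b ∘ j ∘ l ∘ l, d(b, j, b))
  Drop the unit:  drop a
  Sort arguments:  d(b ∘ c ∘ c ∘ l, b ∘ j ∘ l ∘ l, d(b, j, b))
  Put back:  d(b ∘ c ∘ d(j, c, c) ∘ j ∘ l ∘ l, d(l ∘ l ∘ l, b ∘ l, d(l, b, c)), d(b ∘ c ∘ c ∘ l, b ∘ j ∘ l ∘ l, d(b, j, b)))
Right:  d((a ∘ b) ∘ j ∘ l ∘ c ∘ l ∘ d(j, c, c), d(((a ∘ (a ∘ a)) ∘ l) ∘ (l ∘ l), l ∘ (b ∘ a), d(l, b, c)), (a ∘ d((c ∘ a) ∘ c ∘ b ∘ l, ((l ∘ (a ∘ j)) ∘ l) ∘ b, d(b, j, b))) ∘ a)
  Work inside:  (a ∘ d((c ∘ a) ∘ c ∘ b ∘ l, ((l ∘ (a ∘ j)) ∘ l) ∘ b, d(b, j, b))) ∘ a
  Flatten:  a ∘ d((c ∘ a) ∘ c ∘ b ∘ l, ((l ∘ (a ∘ j)) ∘ l) ∘ b, d(b, j, b)) ∘ a
  Simplify inside:  d((c ∘ a) ∘ c ∘ b ∘ l, ((l ∘ (a ∘ j)) ∘ l) ∘ b, d(b, j, b))  →  d(b ∘ c ∘ c ∘ l, b ∘ j ∘ l ∘ l, d(b, j, b))
  Unit:  drop a (×2)
  Sort arguments:  d(b ∘ c ∘ c ∘ l, b ∘ j ∘ l ∘ l, d(b, j, b))
  Put back:  d(b ∘ c ∘ d(j, c, c) ∘ j ∘ l ∘ l, d(l ∘ l ∘ l, b ∘ l, d(l, b, c)), d(b ∘ c ∘ c ∘ l, b ∘ j ∘ l ∘ l, d(b, j, b)))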